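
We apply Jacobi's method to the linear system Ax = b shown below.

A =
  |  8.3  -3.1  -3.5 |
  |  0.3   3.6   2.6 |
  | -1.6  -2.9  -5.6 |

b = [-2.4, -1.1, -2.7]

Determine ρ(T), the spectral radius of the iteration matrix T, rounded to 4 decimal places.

0.6144

Let D = diag(8.3, 3.6, -5.6); L, U the strict triangles.
T_J = -D⁻¹(L+U): T[1,2] = -(2.6)/(3.6) = -0.7222; T[1,1] = 0.
  T[0,:] = [+0.0000  +0.3735  +0.4217]
  T[1,:] = [-0.0833  +0.0000  -0.7222]
  T[2,:] = [-0.2857  -0.5179  +0.0000]
eigenvalue magnitudes: 0.6144, 0.3938, 0.3938.
ρ(T) = max|λ| = 0.6144; 0.6144 < 1, so it converges for any x₀.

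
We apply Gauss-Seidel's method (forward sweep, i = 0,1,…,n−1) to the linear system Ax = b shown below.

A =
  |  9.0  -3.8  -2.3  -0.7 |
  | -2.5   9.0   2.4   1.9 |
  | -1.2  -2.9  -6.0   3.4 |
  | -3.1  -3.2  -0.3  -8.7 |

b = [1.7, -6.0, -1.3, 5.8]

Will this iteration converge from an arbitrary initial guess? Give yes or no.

Split A = D + L + U, D = diag(9, 9, -6, -8.7).
Gauss-Seidel: T = -(D+L)⁻¹U, row 0 first, T[0,3] = -(-0.7)/(9) = +0.0778; later rows by forward substitution.
  T[0,:] = [+0.0000, +0.4222, +0.2556, +0.0778]
  T[1,:] = [+0.0000, +0.1173, -0.1957, -0.1895]
  T[2,:] = [+0.0000, -0.1411, +0.0435, +0.6427]
  T[3,:] = [+0.0000, -0.1887, -0.0206, +0.0198]
|roots of det(T-λI)|: 0.4142, 0.2343, 0.2343, 0.0000.
ρ(T) = max|λ| = 0.4142; 0.4142 < 1 ⇒ converges.

yes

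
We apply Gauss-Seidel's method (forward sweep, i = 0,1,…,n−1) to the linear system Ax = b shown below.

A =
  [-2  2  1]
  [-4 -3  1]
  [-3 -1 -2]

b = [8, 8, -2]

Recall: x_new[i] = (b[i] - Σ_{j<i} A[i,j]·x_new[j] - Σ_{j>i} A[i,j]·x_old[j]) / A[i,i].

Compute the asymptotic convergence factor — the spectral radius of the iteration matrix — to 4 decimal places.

Diagonal D = diag(-2, -3, -2); L, U strict lower/upper.
T_GS = -(D+L)⁻¹U: row 0 first, T[0,2] = -(1)/(-2) = +0.5000; later rows by forward substitution.
  T[0,:] = [+0.0000, +1.0000, +0.5000]
  T[1,:] = [+0.0000, -1.3333, -0.3333]
  T[2,:] = [+0.0000, -0.8333, -0.5833]
|eigenvalues of T|: 1.6052, 0.3115, 0.0000.
ρ = 1.6052; 1.6052 > 1 ⇒ diverges.

1.6052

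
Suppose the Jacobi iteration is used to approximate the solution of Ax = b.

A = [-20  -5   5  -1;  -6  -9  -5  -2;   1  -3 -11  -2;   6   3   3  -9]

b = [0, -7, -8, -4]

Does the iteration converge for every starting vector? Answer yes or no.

A = D + L + U where D = diag(-20, -9, -11, -9).
Jacobi T = -D⁻¹(L+U): T[1,0] = -(-6)/(-9) = -0.6667; T[1,1] = 0.
  T[0,:] = [+0.0000  -0.2500  +0.2500  -0.0500]
  T[1,:] = [-0.6667  +0.0000  -0.5556  -0.2222]
  T[2,:] = [+0.0909  -0.2727  +0.0000  -0.1818]
  T[3,:] = [+0.6667  +0.3333  +0.3333  +0.0000]
|λ(T)| sorted: 0.6468, 0.3973, 0.3973, 0.1929.
ρ = 0.6468; 0.6468 < 1 ⇒ converges.

yes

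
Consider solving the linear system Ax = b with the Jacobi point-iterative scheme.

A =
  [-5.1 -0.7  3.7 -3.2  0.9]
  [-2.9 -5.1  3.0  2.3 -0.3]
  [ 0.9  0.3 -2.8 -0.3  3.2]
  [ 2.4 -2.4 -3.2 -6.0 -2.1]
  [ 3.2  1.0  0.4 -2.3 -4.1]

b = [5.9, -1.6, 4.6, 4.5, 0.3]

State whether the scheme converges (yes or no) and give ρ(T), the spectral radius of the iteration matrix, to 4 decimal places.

A = D + L + U where D = diag(-5.1, -5.1, -2.8, -6, -4.1).
Jacobi: T = -D⁻¹(L+U), T[2,0] = -(0.9)/(-2.8) = +0.3214; T[2,2] = 0.
  T[0,:] = [+0.0000 -0.1373 +0.7255 -0.6275 +0.1765]
  T[1,:] = [-0.5686 +0.0000 +0.5882 +0.4510 -0.0588]
  T[2,:] = [+0.3214 +0.1071 +0.0000 -0.1071 +1.1429]
  T[3,:] = [+0.4000 -0.4000 -0.5333 +0.0000 -0.3500]
  T[4,:] = [+0.7805 +0.2439 +0.0976 -0.5610 +0.0000]
|roots of det(T-λI)|: 1.2174, 0.9487, 0.9487, 0.4495, 0.4495.
ρ = 1.2174; 1.2174 > 1, so it fails to converge.

no, ρ = 1.2174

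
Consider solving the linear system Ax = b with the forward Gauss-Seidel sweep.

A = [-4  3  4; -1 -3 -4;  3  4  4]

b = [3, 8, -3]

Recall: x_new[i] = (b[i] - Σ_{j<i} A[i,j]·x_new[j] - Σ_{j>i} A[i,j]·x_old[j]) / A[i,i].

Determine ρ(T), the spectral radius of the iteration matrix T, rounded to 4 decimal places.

Diagonal D = diag(-4, -3, 4); L, U strict lower/upper.
GS T = -(D+L)⁻¹U: row 0 first, T[0,2] = -(4)/(-4) = +1.0000; later rows by forward substitution.
  T[0,:] = [+0.0000 +0.7500 +1.0000]
  T[1,:] = [+0.0000 -0.2500 -1.6667]
  T[2,:] = [+0.0000 -0.3125 +0.9167]
|λ(T)| sorted: 1.2613, 0.5946, 0.0000.
ρ = 1.2613; 1.2613 > 1 ⇒ diverges.

1.2613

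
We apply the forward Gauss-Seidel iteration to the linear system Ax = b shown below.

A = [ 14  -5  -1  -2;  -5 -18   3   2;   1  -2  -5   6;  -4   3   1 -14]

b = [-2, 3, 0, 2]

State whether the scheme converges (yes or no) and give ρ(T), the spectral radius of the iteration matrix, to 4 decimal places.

Diagonal D = diag(14, -18, -5, -14); L, U strict lower/upper.
Gauss-Seidel: T = -(D+L)⁻¹U, row 0 first, T[0,1] = -(-5)/(14) = +0.3571; later rows by forward substitution.
  T[0,:] = [+0.0000 +0.3571 +0.0714 +0.1429]
  T[1,:] = [+0.0000 -0.0992 +0.1468 +0.0714]
  T[2,:] = [+0.0000 +0.1111 -0.0444 +1.2000]
  T[3,:] = [+0.0000 -0.1154 +0.0079 +0.0602]
|eigenvalues of T|: 0.3329, 0.2476, 0.2476, 0.0000.
ρ = 0.3329; 0.3329 < 1 ⇒ converges.

yes, ρ = 0.3329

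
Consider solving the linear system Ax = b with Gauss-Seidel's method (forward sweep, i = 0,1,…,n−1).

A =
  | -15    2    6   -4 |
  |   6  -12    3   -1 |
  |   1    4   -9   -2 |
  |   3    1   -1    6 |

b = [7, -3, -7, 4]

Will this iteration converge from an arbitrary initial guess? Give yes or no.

A = D + L + U where D = diag(-15, -12, -9, 6).
Gauss-Seidel: T = -(D+L)⁻¹U, row 0 first, T[0,3] = -(-4)/(-15) = -0.2667; later rows by forward substitution.
  T[0,:] = [+0.0000 +0.1333 +0.4000 -0.2667]
  T[1,:] = [+0.0000 +0.0667 +0.4500 -0.2167]
  T[2,:] = [+0.0000 +0.0444 +0.2444 -0.3481]
  T[3,:] = [+0.0000 -0.0704 -0.2343 +0.1114]
|λ(T)| sorted: 0.5536, 0.0818, 0.0818, 0.0000.
spectral radius ρ = 0.5536; 0.5536 < 1 ⇒ converges.

yes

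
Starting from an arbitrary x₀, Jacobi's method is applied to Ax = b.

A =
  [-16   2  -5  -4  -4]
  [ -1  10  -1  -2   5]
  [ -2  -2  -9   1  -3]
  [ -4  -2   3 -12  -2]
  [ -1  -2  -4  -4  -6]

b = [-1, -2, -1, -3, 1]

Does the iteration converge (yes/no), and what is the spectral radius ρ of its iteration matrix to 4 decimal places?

A = D + L + U where D = diag(-16, 10, -9, -12, -6).
T_J = -D⁻¹(L+U): T[3,1] = -(-2)/(-12) = -0.1667; T[3,3] = 0.
  T[0,:] = [+0.0000, +0.1250, -0.3125, -0.2500, -0.2500]
  T[1,:] = [+0.1000, +0.0000, +0.1000, +0.2000, -0.5000]
  T[2,:] = [-0.2222, -0.2222, +0.0000, +0.1111, -0.3333]
  T[3,:] = [-0.3333, -0.1667, +0.2500, +0.0000, -0.1667]
  T[4,:] = [-0.1667, -0.3333, -0.6667, -0.6667, +0.0000]
|eigenvalues of T|: 0.8373, 0.6337, 0.6337, 0.2271, 0.1167.
ρ(T) = max|λ| = 0.8373; 0.8373 < 1, so it converges for any x₀.

yes, ρ = 0.8373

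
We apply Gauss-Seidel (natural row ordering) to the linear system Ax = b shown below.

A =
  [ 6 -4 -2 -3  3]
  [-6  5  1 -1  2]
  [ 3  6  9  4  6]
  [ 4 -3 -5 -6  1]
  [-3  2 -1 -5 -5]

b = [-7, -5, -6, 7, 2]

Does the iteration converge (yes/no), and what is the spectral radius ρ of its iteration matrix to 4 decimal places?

Let D = diag(6, 5, 9, -6, -5); L, U the strict triangles.
GS T = -(D+L)⁻¹U: row 0 first, T[0,2] = -(-2)/(6) = +0.3333; later rows by forward substitution.
  T[0,:] = [+0.0000, +0.6667, +0.3333, +0.5000, -0.5000]
  T[1,:] = [+0.0000, +0.8000, +0.2000, +0.8000, -1.0000]
  T[2,:] = [+0.0000, -0.7556, -0.2444, -1.1444, +0.1667]
  T[3,:] = [+0.0000, +0.6741, +0.3259, +0.8870, +0.1944]
  T[4,:] = [+0.0000, -0.6030, -0.3970, -0.6381, -0.3278]
moduli |λ_i(T)| = 1.4403, 0.5549, 0.2581, 0.0287, 0.0000.
ρ(T) = max|λ| = 1.4403; 1.4403 > 1 ⇒ diverges.

no, ρ = 1.4403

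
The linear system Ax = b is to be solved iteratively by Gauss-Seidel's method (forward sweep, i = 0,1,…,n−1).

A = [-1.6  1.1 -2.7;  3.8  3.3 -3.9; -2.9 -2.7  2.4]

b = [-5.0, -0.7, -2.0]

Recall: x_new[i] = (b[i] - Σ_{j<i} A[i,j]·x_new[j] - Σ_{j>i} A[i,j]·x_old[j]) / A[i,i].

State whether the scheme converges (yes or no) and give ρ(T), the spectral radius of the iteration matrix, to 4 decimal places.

Split A = D + L + U, D = diag(-1.6, 3.3, 2.4).
GS T = -(D+L)⁻¹U: row 0 first, T[0,1] = -(1.1)/(-1.6) = +0.6875; later rows by forward substitution.
  T[0,:] = [+0.0000  +0.6875  -1.6875]
  T[1,:] = [+0.0000  -0.7917  +3.1250]
  T[2,:] = [+0.0000  -0.0599  +1.4766]
eigenvalue magnitudes: 1.3908, 0.7059, 0.0000.
ρ = 1.3908; 1.3908 > 1 ⇒ diverges.

no, ρ = 1.3908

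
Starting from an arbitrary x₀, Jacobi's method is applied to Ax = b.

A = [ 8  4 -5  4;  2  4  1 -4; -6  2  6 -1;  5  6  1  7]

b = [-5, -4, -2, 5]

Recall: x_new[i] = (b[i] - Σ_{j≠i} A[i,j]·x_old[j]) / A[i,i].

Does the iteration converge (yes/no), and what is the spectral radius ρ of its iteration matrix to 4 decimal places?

Split A = D + L + U, D = diag(8, 4, 6, 7).
Jacobi: T = -D⁻¹(L+U), T[1,2] = -(1)/(4) = -0.2500; T[1,1] = 0.
  T[0,:] = [+0.0000 -0.5000 +0.6250 -0.5000]
  T[1,:] = [-0.5000 +0.0000 -0.2500 +1.0000]
  T[2,:] = [+1.0000 -0.3333 +0.0000 +0.1667]
  T[3,:] = [-0.7143 -0.8571 -0.1429 +0.0000]
eigenvalue magnitudes: 1.1527, 0.8822, 0.8097, 0.8097.
spectral radius ρ = 1.1527; 1.1527 > 1 ⇒ diverges.

no, ρ = 1.1527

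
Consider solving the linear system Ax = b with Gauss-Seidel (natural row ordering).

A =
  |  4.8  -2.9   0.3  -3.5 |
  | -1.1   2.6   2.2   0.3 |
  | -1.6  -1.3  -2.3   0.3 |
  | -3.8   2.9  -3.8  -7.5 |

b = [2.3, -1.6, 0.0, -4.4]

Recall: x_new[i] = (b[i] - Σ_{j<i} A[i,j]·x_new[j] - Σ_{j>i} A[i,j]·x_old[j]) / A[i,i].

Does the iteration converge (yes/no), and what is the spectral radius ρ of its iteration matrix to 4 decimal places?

no, ρ = 1.2962

Write A = D+L+U with D = diag(4.8, 2.6, -2.3, -7.5).
GS T = -(D+L)⁻¹U: row 0 first, T[0,2] = -(0.3)/(4.8) = -0.0625; later rows by forward substitution.
  T[0,:] = [+0.0000  +0.6042  -0.0625  +0.7292]
  T[1,:] = [+0.0000  +0.2556  -0.8726  +0.1931]
  T[2,:] = [+0.0000  -0.5648  +0.5367  -0.4860]
  T[3,:] = [+0.0000  +0.0789  -0.5777  -0.0486]
|λ(T)| sorted: 1.2962, 0.5004, 0.0521, 0.0000.
spectral radius ρ = 1.2962; 1.2962 > 1, so it fails to converge.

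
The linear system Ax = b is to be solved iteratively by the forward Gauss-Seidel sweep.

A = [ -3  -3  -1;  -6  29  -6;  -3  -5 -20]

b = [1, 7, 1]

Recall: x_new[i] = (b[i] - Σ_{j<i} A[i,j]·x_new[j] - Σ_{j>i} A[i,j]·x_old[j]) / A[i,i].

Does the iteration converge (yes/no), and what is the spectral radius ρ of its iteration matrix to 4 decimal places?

Write A = D+L+U with D = diag(-3, 29, -20).
Gauss-Seidel: T = -(D+L)⁻¹U, row 0 first, T[0,1] = -(-3)/(-3) = -1.0000; later rows by forward substitution.
  T[0,:] = [+0.0000 -1.0000 -0.3333]
  T[1,:] = [+0.0000 -0.2069 +0.1379]
  T[2,:] = [+0.0000 +0.2017 +0.0155]
|λ(T)| sorted: 0.2962, 0.1048, 0.0000.
ρ = 0.2962; 0.2962 < 1 ⇒ converges.

yes, ρ = 0.2962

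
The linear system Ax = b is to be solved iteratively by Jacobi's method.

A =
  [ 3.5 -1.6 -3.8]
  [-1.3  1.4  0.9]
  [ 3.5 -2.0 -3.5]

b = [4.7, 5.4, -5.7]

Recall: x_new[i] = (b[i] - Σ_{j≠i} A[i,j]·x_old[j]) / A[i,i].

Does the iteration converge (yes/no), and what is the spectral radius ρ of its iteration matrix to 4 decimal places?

Split A = D + L + U, D = diag(3.5, 1.4, -3.5).
Jacobi T = -D⁻¹(L+U): T[0,2] = -(-3.8)/(3.5) = +1.0857; T[0,0] = 0.
  T[0,:] = [+0.0000, +0.4571, +1.0857]
  T[1,:] = [+0.9286, +0.0000, -0.6429]
  T[2,:] = [+1.0000, -0.5714, +0.0000]
moduli |λ_i(T)| = 1.5605, 1.0066, 0.5538.
ρ(T) = max|λ| = 1.5605; 1.5605 > 1 ⇒ diverges.

no, ρ = 1.5605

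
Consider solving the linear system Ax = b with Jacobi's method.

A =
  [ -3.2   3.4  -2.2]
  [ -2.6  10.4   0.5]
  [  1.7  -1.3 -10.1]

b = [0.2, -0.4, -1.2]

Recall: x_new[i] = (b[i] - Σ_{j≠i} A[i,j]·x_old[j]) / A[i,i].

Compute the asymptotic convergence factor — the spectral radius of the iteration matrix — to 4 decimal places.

Diagonal D = diag(-3.2, 10.4, -10.1); L, U strict lower/upper.
Jacobi T = -D⁻¹(L+U): T[2,1] = -(-1.3)/(-10.1) = -0.1287; T[2,2] = 0.
  T[0,:] = [+0.0000 +1.0625 -0.6875]
  T[1,:] = [+0.2500 +0.0000 -0.0481]
  T[2,:] = [+0.1683 -0.1287 +0.0000]
moduli |λ_i(T)| = 0.4328, 0.3413, 0.0916.
ρ(T) = max|λ| = 0.4328; 0.4328 < 1 ⇒ converges.

0.4328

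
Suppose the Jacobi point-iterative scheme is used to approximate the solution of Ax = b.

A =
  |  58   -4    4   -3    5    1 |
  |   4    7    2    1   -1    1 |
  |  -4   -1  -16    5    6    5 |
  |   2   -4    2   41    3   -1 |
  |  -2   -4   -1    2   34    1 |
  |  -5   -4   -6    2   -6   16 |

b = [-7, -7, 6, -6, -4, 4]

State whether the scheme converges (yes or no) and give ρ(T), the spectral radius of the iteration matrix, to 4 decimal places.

yes, ρ = 0.4131

A = D + L + U where D = diag(58, 7, -16, 41, 34, 16).
Jacobi T = -D⁻¹(L+U): T[2,0] = -(-4)/(-16) = -0.2500; T[2,2] = 0.
  T[0,:] = [+0.0000, +0.0690, -0.0690, +0.0517, -0.0862, -0.0172]
  T[1,:] = [-0.5714, +0.0000, -0.2857, -0.1429, +0.1429, -0.1429]
  T[2,:] = [-0.2500, -0.0625, +0.0000, +0.3125, +0.3750, +0.3125]
  T[3,:] = [-0.0488, +0.0976, -0.0488, +0.0000, -0.0732, +0.0244]
  T[4,:] = [+0.0588, +0.1176, +0.0294, -0.0588, +0.0000, -0.0294]
  T[5,:] = [+0.3125, +0.2500, +0.3750, -0.1250, +0.3750, +0.0000]
|λ(T)| sorted: 0.4131, 0.3040, 0.3040, 0.1251, 0.0770, 0.0556.
ρ(T) = max|λ| = 0.4131; 0.4131 < 1: convergent.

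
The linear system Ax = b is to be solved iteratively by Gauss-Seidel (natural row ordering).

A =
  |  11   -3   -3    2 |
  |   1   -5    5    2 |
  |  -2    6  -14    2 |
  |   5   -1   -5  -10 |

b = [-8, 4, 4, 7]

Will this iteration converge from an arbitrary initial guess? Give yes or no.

yes

Split A = D + L + U, D = diag(11, -5, -14, -10).
GS T = -(D+L)⁻¹U: row 0 first, T[0,1] = -(-3)/(11) = +0.2727; later rows by forward substitution.
  T[0,:] = [+0.0000 +0.2727 +0.2727 -0.1818]
  T[1,:] = [+0.0000 +0.0545 +1.0545 +0.3636]
  T[2,:] = [+0.0000 -0.0156 +0.4130 +0.3247]
  T[3,:] = [+0.0000 +0.1387 -0.1756 -0.2896]
eigenvalue magnitudes: 0.4629, 0.2051, 0.2051, 0.0000.
ρ = 0.4629; 0.4629 < 1 ⇒ converges.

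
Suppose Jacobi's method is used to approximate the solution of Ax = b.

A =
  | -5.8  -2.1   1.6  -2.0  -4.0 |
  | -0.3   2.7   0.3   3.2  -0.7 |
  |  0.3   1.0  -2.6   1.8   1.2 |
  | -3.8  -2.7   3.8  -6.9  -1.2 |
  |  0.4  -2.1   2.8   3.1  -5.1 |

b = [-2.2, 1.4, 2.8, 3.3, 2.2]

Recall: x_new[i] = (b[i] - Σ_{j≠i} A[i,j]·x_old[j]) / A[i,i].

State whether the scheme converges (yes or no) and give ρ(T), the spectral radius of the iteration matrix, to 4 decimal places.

no, ρ = 1.2482

Diagonal D = diag(-5.8, 2.7, -2.6, -6.9, -5.1); L, U strict lower/upper.
T_J = -D⁻¹(L+U): T[2,0] = -(0.3)/(-2.6) = +0.1154; T[2,2] = 0.
  T[0,:] = [+0.0000  -0.3621  +0.2759  -0.3448  -0.6897]
  T[1,:] = [+0.1111  +0.0000  -0.1111  -1.1852  +0.2593]
  T[2,:] = [+0.1154  +0.3846  +0.0000  +0.6923  +0.4615]
  T[3,:] = [-0.5507  -0.3913  +0.5507  +0.0000  -0.1739]
  T[4,:] = [+0.0784  -0.4118  +0.5490  +0.6078  +0.0000]
eigenvalue magnitudes: 1.2482, 1.0134, 0.5857, 0.5857, 0.2035.
spectral radius ρ = 1.2482; 1.2482 > 1, so it fails to converge.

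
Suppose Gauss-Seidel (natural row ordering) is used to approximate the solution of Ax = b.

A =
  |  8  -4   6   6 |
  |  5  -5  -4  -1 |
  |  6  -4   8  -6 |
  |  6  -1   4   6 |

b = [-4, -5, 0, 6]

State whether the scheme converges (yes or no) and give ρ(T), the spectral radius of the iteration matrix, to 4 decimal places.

no, ρ = 1.3383

Let D = diag(8, -5, 8, 6); L, U the strict triangles.
T_GS = -(D+L)⁻¹U: row 0 first, T[0,1] = -(-4)/(8) = +0.5000; later rows by forward substitution.
  T[0,:] = [+0.0000  +0.5000  -0.7500  -0.7500]
  T[1,:] = [+0.0000  +0.5000  -1.5500  -0.9500]
  T[2,:] = [+0.0000  -0.1250  -0.2125  +0.8375]
  T[3,:] = [+0.0000  -0.3333  +0.6333  +0.0333]
moduli |λ_i(T)| = 1.3383, 0.6949, 0.3226, 0.0000.
spectral radius ρ = 1.3383; 1.3383 > 1: divergent.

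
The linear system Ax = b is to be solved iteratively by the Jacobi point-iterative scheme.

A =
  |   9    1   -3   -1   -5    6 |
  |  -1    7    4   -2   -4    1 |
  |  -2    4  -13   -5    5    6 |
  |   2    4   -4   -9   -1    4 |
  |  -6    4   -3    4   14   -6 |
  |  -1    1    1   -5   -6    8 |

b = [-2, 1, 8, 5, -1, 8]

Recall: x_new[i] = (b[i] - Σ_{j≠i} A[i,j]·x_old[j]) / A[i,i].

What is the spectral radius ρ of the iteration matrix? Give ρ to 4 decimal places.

A = D + L + U where D = diag(9, 7, -13, -9, 14, 8).
Jacobi: T = -D⁻¹(L+U), T[5,4] = -(-6)/(8) = +0.7500; T[5,5] = 0.
  T[0,:] = [+0.0000  -0.1111  +0.3333  +0.1111  +0.5556  -0.6667]
  T[1,:] = [+0.1429  +0.0000  -0.5714  +0.2857  +0.5714  -0.1429]
  T[2,:] = [-0.1538  +0.3077  +0.0000  -0.3846  +0.3846  +0.4615]
  T[3,:] = [+0.2222  +0.4444  -0.4444  +0.0000  -0.1111  +0.4444]
  T[4,:] = [+0.4286  -0.2857  +0.2143  -0.2857  +0.0000  +0.4286]
  T[5,:] = [+0.1250  -0.1250  -0.1250  +0.6250  +0.7500  +0.0000]
|eigenvalues of T|: 1.1671, 0.7745, 0.5475, 0.5475, 0.5451, 0.5451.
ρ(T) = max|λ| = 1.1671; 1.1671 > 1: divergent.

1.1671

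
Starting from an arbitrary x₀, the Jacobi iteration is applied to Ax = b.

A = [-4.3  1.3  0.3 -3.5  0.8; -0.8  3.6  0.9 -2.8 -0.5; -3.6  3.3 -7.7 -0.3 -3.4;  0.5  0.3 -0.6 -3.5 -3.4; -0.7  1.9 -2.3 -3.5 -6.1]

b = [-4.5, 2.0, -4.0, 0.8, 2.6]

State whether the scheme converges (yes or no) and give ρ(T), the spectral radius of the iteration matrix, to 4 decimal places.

no, ρ = 1.1634

A = D + L + U where D = diag(-4.3, 3.6, -7.7, -3.5, -6.1).
Jacobi T = -D⁻¹(L+U): T[0,4] = -(0.8)/(-4.3) = +0.1860; T[0,0] = 0.
  T[0,:] = [+0.0000  +0.3023  +0.0698  -0.8140  +0.1860]
  T[1,:] = [+0.2222  +0.0000  -0.2500  +0.7778  +0.1389]
  T[2,:] = [-0.4675  +0.4286  +0.0000  -0.0390  -0.4416]
  T[3,:] = [+0.1429  +0.0857  -0.1714  +0.0000  -0.9714]
  T[4,:] = [-0.1148  +0.3115  -0.3770  -0.5738  +0.0000]
|roots of det(T-λI)|: 1.1634, 0.7789, 0.6252, 0.6252, 0.2559.
spectral radius ρ = 1.1634; 1.1634 > 1, so it fails to converge.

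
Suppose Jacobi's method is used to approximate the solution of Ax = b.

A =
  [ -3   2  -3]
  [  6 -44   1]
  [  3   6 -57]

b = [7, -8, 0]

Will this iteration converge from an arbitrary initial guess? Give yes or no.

yes

A = D + L + U where D = diag(-3, -44, -57).
Jacobi: T = -D⁻¹(L+U), T[0,1] = -(2)/(-3) = +0.6667; T[0,0] = 0.
  T[0,:] = [+0.0000 +0.6667 -1.0000]
  T[1,:] = [+0.1364 +0.0000 +0.0227]
  T[2,:] = [+0.0526 +0.1053 +0.0000]
|eigenvalues of T|: 0.2945, 0.2146, 0.2146.
spectral radius ρ = 0.2945; 0.2945 < 1 ⇒ converges.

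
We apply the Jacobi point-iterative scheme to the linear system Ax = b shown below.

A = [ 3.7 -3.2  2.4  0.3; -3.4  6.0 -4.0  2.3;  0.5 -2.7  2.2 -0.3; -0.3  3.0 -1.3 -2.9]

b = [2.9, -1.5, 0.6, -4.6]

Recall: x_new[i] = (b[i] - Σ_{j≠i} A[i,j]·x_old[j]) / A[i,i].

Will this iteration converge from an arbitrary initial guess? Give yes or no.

Diagonal D = diag(3.7, 6, 2.2, -2.9); L, U strict lower/upper.
Jacobi: T = -D⁻¹(L+U), T[2,1] = -(-2.7)/(2.2) = +1.2273; T[2,2] = 0.
  T[0,:] = [+0.0000  +0.8649  -0.6486  -0.0811]
  T[1,:] = [+0.5667  +0.0000  +0.6667  -0.3833]
  T[2,:] = [-0.2273  +1.2273  +0.0000  +0.1364]
  T[3,:] = [-0.1034  +1.0345  -0.4483  +0.0000]
|eigenvalues of T|: 1.1224, 0.7959, 0.3453, 0.0188.
ρ = 1.1224; 1.1224 > 1 ⇒ diverges.

no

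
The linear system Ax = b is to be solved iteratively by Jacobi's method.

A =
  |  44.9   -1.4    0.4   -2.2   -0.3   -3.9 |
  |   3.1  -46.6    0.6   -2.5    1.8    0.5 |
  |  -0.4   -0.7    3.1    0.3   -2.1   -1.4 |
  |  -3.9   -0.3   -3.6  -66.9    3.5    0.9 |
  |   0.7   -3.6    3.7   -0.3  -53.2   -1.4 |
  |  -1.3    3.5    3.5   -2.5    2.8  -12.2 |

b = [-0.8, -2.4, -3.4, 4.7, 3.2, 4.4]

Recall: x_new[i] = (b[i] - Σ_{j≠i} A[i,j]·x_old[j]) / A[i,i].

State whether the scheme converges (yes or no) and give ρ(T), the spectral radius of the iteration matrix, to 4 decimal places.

A = D + L + U where D = diag(44.9, -46.6, 3.1, -66.9, -53.2, -12.2).
T_J = -D⁻¹(L+U): T[3,1] = -(-0.3)/(-66.9) = -0.0045; T[3,3] = 0.
  T[0,:] = [+0.0000  +0.0312  -0.0089  +0.0490  +0.0067  +0.0869]
  T[1,:] = [+0.0665  +0.0000  +0.0129  -0.0536  +0.0386  +0.0107]
  T[2,:] = [+0.1290  +0.2258  +0.0000  -0.0968  +0.6774  +0.4516]
  T[3,:] = [-0.0583  -0.0045  -0.0538  +0.0000  +0.0523  +0.0135]
  T[4,:] = [+0.0132  -0.0677  +0.0695  -0.0056  +0.0000  -0.0263]
  T[5,:] = [-0.1066  +0.2869  +0.2869  -0.2049  +0.2295  +0.0000]
|roots of det(T-λI)|: 0.4539, 0.3744, 0.1376, 0.1376, 0.0711, 0.0210.
ρ(T) = max|λ| = 0.4539; 0.4539 < 1, so it converges for any x₀.

yes, ρ = 0.4539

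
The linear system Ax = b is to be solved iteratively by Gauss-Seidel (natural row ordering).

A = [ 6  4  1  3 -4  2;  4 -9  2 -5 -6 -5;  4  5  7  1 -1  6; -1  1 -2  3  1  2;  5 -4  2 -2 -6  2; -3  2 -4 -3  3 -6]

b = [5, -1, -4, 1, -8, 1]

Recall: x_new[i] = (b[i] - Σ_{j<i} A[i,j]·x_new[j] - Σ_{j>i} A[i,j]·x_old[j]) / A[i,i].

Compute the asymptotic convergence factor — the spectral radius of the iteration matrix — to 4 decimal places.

1.2895

Diagonal D = diag(6, -9, 7, 3, -6, -6); L, U strict lower/upper.
Gauss-Seidel: T = -(D+L)⁻¹U, row 0 first, T[0,5] = -(2)/(6) = -0.3333; later rows by forward substitution.
  T[0,:] = [+0.0000  -0.6667  -0.1667  -0.5000  +0.6667  -0.3333]
  T[1,:] = [+0.0000  -0.2963  +0.1481  -0.7778  -0.3704  -0.7037]
  T[2,:] = [+0.0000  +0.5926  -0.0106  +0.6984  +0.0265  -0.1640]
  T[3,:] = [+0.0000  +0.2716  -0.1120  +0.5582  +0.0300  -0.6526]
  T[4,:] = [+0.0000  -0.2510  -0.2039  +0.1486  +0.8013  +0.6875]
  T[5,:] = [+0.0000  -0.4218  +0.0938  -0.6797  -0.0888  +0.7115]
moduli |λ_i(T)| = 1.2895, 0.8455, 0.5060, 0.1494, 0.0143, 0.0000.
spectral radius ρ = 1.2895; 1.2895 > 1 ⇒ diverges.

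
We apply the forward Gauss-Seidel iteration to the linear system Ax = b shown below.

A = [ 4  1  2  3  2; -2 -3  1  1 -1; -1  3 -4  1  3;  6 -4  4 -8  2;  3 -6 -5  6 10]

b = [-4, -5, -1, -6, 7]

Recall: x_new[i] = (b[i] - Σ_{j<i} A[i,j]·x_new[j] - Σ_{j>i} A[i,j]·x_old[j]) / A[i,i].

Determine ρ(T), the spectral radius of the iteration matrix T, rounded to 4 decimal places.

Write A = D+L+U with D = diag(4, -3, -4, -8, 10).
Gauss-Seidel: T = -(D+L)⁻¹U, row 0 first, T[0,3] = -(3)/(4) = -0.7500; later rows by forward substitution.
  T[0,:] = [+0.0000 -0.2500 -0.5000 -0.7500 -0.5000]
  T[1,:] = [+0.0000 +0.1667 +0.6667 +0.8333 +0.0000]
  T[2,:] = [+0.0000 +0.1875 +0.6250 +1.0625 +0.8750]
  T[3,:] = [+0.0000 -0.1771 -0.3958 -0.4479 +0.3125]
  T[4,:] = [+0.0000 +0.3750 +1.1000 +1.5250 +0.4000]
|eigenvalues of T|: 1.5204, 0.6718, 0.0873, 0.0175, 0.0000.
spectral radius ρ = 1.5204; 1.5204 > 1: divergent.

1.5204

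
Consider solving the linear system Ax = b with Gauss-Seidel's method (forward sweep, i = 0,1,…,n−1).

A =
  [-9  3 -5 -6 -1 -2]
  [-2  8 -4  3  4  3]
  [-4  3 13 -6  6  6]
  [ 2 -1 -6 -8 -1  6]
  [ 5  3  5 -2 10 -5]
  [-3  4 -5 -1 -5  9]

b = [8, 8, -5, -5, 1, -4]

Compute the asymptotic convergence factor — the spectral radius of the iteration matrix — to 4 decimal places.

1.4328

Let D = diag(-9, 8, 13, -8, 10, 9); L, U the strict triangles.
GS T = -(D+L)⁻¹U: row 0 first, T[0,4] = -(-1)/(-9) = -0.1111; later rows by forward substitution.
  T[0,:] = [+0.0000  +0.3333  -0.5556  -0.6667  -0.1111  -0.2222]
  T[1,:] = [+0.0000  +0.0833  +0.3611  -0.5417  -0.5278  -0.4306]
  T[2,:] = [+0.0000  +0.0833  -0.2543  +0.3814  -0.3739  -0.4306]
  T[3,:] = [+0.0000  +0.0104  +0.0067  -0.3850  +0.1936  +1.0712]
  T[4,:] = [+0.0000  -0.2313  +0.2979  +0.2281  +0.4396  +1.1698]
  T[5,:] = [+0.0000  -0.0069  -0.3207  +0.3144  +0.2555  +0.6470]
|λ(T)| sorted: 1.4328, 0.7946, 0.2754, 0.2754, 0.0186, 0.0000.
ρ(T) = max|λ| = 1.4328; 1.4328 > 1 ⇒ diverges.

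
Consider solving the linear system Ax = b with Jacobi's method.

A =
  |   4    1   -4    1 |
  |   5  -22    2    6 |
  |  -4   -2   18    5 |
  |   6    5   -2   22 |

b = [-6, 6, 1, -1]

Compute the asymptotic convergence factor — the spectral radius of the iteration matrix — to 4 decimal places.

0.6333

Diagonal D = diag(4, -22, 18, 22); L, U strict lower/upper.
Jacobi: T = -D⁻¹(L+U), T[0,2] = -(-4)/(4) = +1.0000; T[0,0] = 0.
  T[0,:] = [+0.0000 -0.2500 +1.0000 -0.2500]
  T[1,:] = [+0.2273 +0.0000 +0.0909 +0.2727]
  T[2,:] = [+0.2222 +0.1111 +0.0000 -0.2778]
  T[3,:] = [-0.2727 -0.2273 +0.0909 +0.0000]
eigenvalue magnitudes: 0.6333, 0.4209, 0.4209, 0.1356.
ρ = 0.6333; 0.6333 < 1: convergent.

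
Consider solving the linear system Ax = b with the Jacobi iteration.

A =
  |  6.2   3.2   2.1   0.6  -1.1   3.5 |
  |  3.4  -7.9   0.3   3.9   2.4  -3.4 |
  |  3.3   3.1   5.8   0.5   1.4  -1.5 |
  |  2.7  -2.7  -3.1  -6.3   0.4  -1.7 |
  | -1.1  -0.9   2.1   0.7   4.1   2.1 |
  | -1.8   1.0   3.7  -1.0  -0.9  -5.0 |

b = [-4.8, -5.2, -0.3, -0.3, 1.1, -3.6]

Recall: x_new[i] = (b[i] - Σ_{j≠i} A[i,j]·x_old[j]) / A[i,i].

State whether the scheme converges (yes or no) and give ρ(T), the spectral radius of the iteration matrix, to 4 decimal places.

no, ρ = 1.1875

Write A = D+L+U with D = diag(6.2, -7.9, 5.8, -6.3, 4.1, -5).
T_J = -D⁻¹(L+U): T[3,0] = -(2.7)/(-6.3) = +0.4286; T[3,3] = 0.
  T[0,:] = [+0.0000, -0.5161, -0.3387, -0.0968, +0.1774, -0.5645]
  T[1,:] = [+0.4304, +0.0000, +0.0380, +0.4937, +0.3038, -0.4304]
  T[2,:] = [-0.5690, -0.5345, +0.0000, -0.0862, -0.2414, +0.2586]
  T[3,:] = [+0.4286, -0.4286, -0.4921, +0.0000, +0.0635, -0.2698]
  T[4,:] = [+0.2683, +0.2195, -0.5122, -0.1707, +0.0000, -0.5122]
  T[5,:] = [-0.3600, +0.2000, +0.7400, -0.2000, -0.1800, +0.0000]
|eigenvalues of T|: 1.1875, 0.6063, 0.6063, 0.4055, 0.4055, 0.3433.
ρ(T) = max|λ| = 1.1875; 1.1875 > 1 ⇒ diverges.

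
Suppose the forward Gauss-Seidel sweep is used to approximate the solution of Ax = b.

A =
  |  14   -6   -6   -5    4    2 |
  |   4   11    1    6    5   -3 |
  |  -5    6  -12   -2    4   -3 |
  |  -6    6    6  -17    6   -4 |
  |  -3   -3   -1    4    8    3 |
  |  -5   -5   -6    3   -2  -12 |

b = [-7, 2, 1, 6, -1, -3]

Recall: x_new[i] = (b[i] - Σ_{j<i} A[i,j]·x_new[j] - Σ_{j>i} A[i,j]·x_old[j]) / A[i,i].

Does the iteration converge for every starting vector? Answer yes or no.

no

A = D + L + U where D = diag(14, 11, -12, -17, 8, -12).
GS T = -(D+L)⁻¹U: row 0 first, T[0,4] = -(4)/(14) = -0.2857; later rows by forward substitution.
  T[0,:] = [+0.0000  +0.4286  +0.4286  +0.3571  -0.2857  -0.1429]
  T[1,:] = [+0.0000  -0.1558  -0.2468  -0.6753  -0.3506  +0.3247]
  T[2,:] = [+0.0000  -0.2565  -0.3019  -0.6531  +0.2771  -0.0281]
  T[3,:] = [+0.0000  -0.2968  -0.3449  -0.5949  +0.4278  -0.0802]
  T[4,:] = [+0.0000  +0.2186  +0.2029  +0.0965  -0.4179  -0.2702]
  T[5,:] = [+0.0000  -0.0960  -0.0448  +0.2943  +0.3032  -0.0367]
|eigenvalues of T|: 1.3157, 0.4233, 0.4233, 0.1091, 0.0139, 0.0000.
ρ = 1.3157; 1.3157 > 1: divergent.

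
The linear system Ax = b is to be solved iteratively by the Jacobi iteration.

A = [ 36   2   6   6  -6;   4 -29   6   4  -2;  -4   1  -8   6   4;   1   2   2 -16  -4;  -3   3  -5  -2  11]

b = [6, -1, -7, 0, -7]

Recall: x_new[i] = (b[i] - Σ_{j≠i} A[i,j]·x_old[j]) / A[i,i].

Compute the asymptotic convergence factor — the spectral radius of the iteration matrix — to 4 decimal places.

Split A = D + L + U, D = diag(36, -29, -8, -16, 11).
T_J = -D⁻¹(L+U): T[1,3] = -(4)/(-29) = +0.1379; T[1,1] = 0.
  T[0,:] = [+0.0000 -0.0556 -0.1667 -0.1667 +0.1667]
  T[1,:] = [+0.1379 +0.0000 +0.2069 +0.1379 -0.0690]
  T[2,:] = [-0.5000 +0.1250 +0.0000 +0.7500 +0.5000]
  T[3,:] = [+0.0625 +0.1250 +0.1250 +0.0000 -0.2500]
  T[4,:] = [+0.2727 -0.2727 +0.4545 +0.1818 +0.0000]
|roots of det(T-λI)|: 0.7841, 0.3964, 0.3355, 0.0985, 0.0463.
ρ = 0.7841; 0.7841 < 1: convergent.

0.7841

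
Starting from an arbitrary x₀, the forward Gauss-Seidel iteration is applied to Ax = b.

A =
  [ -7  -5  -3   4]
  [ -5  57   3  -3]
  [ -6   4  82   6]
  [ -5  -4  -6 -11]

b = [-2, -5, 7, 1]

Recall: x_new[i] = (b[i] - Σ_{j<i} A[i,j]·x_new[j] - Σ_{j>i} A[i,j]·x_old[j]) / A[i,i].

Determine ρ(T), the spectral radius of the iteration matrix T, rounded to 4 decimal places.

0.3781

Split A = D + L + U, D = diag(-7, 57, 82, -11).
GS T = -(D+L)⁻¹U: row 0 first, T[0,2] = -(-3)/(-7) = -0.4286; later rows by forward substitution.
  T[0,:] = [+0.0000, -0.7143, -0.4286, +0.5714]
  T[1,:] = [+0.0000, -0.0627, -0.0902, +0.1028]
  T[2,:] = [+0.0000, -0.0492, -0.0270, -0.0364]
  T[3,:] = [+0.0000, +0.3743, +0.2423, -0.2773]
moduli |λ_i(T)| = 0.3781, 0.0634, 0.0522, 0.0000.
spectral radius ρ = 0.3781; 0.3781 < 1 ⇒ converges.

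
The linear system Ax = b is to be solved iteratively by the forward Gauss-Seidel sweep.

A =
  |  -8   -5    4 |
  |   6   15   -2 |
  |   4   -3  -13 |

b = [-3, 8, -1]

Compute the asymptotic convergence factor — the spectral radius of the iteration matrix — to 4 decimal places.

0.3449

Split A = D + L + U, D = diag(-8, 15, -13).
GS T = -(D+L)⁻¹U: row 0 first, T[0,1] = -(-5)/(-8) = -0.6250; later rows by forward substitution.
  T[0,:] = [+0.0000  -0.6250  +0.5000]
  T[1,:] = [+0.0000  +0.2500  -0.0667]
  T[2,:] = [+0.0000  -0.2500  +0.1692]
|λ(T)| sorted: 0.3449, 0.0743, 0.0000.
ρ(T) = max|λ| = 0.3449; 0.3449 < 1 ⇒ converges.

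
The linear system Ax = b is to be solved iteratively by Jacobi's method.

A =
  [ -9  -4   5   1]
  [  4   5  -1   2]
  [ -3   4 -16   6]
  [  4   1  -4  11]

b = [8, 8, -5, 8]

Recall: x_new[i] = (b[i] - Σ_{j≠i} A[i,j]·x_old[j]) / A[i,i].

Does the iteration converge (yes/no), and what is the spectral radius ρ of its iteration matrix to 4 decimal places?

Write A = D+L+U with D = diag(-9, 5, -16, 11).
Jacobi T = -D⁻¹(L+U): T[3,0] = -(4)/(11) = -0.3636; T[3,3] = 0.
  T[0,:] = [+0.0000, -0.4444, +0.5556, +0.1111]
  T[1,:] = [-0.8000, +0.0000, +0.2000, -0.4000]
  T[2,:] = [-0.1875, +0.2500, +0.0000, +0.3750]
  T[3,:] = [-0.3636, -0.0909, +0.3636, +0.0000]
eigenvalue magnitudes: 0.8583, 0.5904, 0.5904, 0.0502.
ρ(T) = max|λ| = 0.8583; 0.8583 < 1 ⇒ converges.

yes, ρ = 0.8583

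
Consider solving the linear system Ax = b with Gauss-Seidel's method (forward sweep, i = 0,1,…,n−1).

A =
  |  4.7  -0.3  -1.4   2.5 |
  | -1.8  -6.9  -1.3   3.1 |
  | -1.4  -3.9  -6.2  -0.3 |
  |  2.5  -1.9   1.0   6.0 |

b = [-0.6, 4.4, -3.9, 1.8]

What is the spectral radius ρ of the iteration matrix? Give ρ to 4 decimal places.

Diagonal D = diag(4.7, -6.9, -6.2, 6); L, U strict lower/upper.
GS T = -(D+L)⁻¹U: row 0 first, T[0,3] = -(2.5)/(4.7) = -0.5319; later rows by forward substitution.
  T[0,:] = [+0.0000  +0.0638  +0.2979  -0.5319]
  T[1,:] = [+0.0000  -0.0167  -0.2661  +0.5880]
  T[2,:] = [+0.0000  -0.0039  +0.1001  -0.2982]
  T[3,:] = [+0.0000  -0.0312  -0.2251  +0.4575]
eigenvalue magnitudes: 0.5638, 0.0351, 0.0123, 0.0000.
ρ = 0.5638; 0.5638 < 1: convergent.

0.5638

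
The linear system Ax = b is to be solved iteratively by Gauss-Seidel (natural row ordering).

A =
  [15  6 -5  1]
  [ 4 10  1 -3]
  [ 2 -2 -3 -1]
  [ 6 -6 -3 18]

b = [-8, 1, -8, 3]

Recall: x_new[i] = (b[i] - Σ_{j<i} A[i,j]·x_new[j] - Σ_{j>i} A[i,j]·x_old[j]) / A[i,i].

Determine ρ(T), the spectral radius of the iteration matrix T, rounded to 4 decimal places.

A = D + L + U where D = diag(15, 10, -3, 18).
T_GS = -(D+L)⁻¹U: row 0 first, T[0,2] = -(-5)/(15) = +0.3333; later rows by forward substitution.
  T[0,:] = [+0.0000 -0.4000 +0.3333 -0.0667]
  T[1,:] = [+0.0000 +0.1600 -0.2333 +0.3267]
  T[2,:] = [+0.0000 -0.3733 +0.3778 -0.5956]
  T[3,:] = [+0.0000 +0.1244 -0.1259 +0.0319]
|λ(T)| sorted: 0.7455, 0.1301, 0.0458, 0.0000.
ρ = 0.7455; 0.7455 < 1: convergent.

0.7455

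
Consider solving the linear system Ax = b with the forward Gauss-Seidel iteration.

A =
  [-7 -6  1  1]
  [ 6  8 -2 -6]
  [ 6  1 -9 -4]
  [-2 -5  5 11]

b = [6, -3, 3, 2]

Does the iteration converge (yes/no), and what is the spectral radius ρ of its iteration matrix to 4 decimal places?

Diagonal D = diag(-7, 8, -9, 11); L, U strict lower/upper.
GS T = -(D+L)⁻¹U: row 0 first, T[0,2] = -(1)/(-7) = +0.1429; later rows by forward substitution.
  T[0,:] = [+0.0000, -0.8571, +0.1429, +0.1429]
  T[1,:] = [+0.0000, +0.6429, +0.1429, +0.6429]
  T[2,:] = [+0.0000, -0.5000, +0.1111, -0.2778]
  T[3,:] = [+0.0000, +0.3636, +0.0404, +0.4444]
eigenvalue magnitudes: 0.9483, 0.1351, 0.1351, 0.0000.
ρ = 0.9483; 0.9483 < 1, so it converges for any x₀.

yes, ρ = 0.9483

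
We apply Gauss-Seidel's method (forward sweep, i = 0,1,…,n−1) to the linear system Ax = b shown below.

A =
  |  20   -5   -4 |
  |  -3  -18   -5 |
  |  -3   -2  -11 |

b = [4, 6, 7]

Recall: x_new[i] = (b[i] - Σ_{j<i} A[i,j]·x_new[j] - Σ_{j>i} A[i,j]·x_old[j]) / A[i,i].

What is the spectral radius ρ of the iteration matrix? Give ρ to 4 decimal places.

0.1589

A = D + L + U where D = diag(20, -18, -11).
T_GS = -(D+L)⁻¹U: row 0 first, T[0,1] = -(-5)/(20) = +0.2500; later rows by forward substitution.
  T[0,:] = [+0.0000  +0.2500  +0.2000]
  T[1,:] = [+0.0000  -0.0417  -0.3111]
  T[2,:] = [+0.0000  -0.0606  +0.0020]
|roots of det(T-λI)|: 0.1589, 0.1192, 0.0000.
ρ = 0.1589; 0.1589 < 1 ⇒ converges.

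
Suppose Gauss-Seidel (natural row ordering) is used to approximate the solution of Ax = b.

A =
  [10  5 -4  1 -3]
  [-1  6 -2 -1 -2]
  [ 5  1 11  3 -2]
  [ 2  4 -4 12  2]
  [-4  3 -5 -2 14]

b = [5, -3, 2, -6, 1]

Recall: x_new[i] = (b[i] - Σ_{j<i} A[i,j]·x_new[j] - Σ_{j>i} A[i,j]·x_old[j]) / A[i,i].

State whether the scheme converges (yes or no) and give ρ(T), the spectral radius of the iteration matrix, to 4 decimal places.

Split A = D + L + U, D = diag(10, 6, 11, 12, 14).
GS T = -(D+L)⁻¹U: row 0 first, T[0,3] = -(1)/(10) = -0.1000; later rows by forward substitution.
  T[0,:] = [+0.0000 -0.5000 +0.4000 -0.1000 +0.3000]
  T[1,:] = [+0.0000 -0.0833 +0.4000 +0.1500 +0.3833]
  T[2,:] = [+0.0000 +0.2348 -0.2182 -0.2409 +0.0106]
  T[3,:] = [+0.0000 +0.1894 -0.2727 -0.1136 -0.3409]
  T[4,:] = [+0.0000 -0.0141 -0.0883 -0.1630 -0.0413]
|λ(T)| sorted: 0.7119, 0.1990, 0.1990, 0.0768, 0.0000.
ρ(T) = max|λ| = 0.7119; 0.7119 < 1, so it converges for any x₀.

yes, ρ = 0.7119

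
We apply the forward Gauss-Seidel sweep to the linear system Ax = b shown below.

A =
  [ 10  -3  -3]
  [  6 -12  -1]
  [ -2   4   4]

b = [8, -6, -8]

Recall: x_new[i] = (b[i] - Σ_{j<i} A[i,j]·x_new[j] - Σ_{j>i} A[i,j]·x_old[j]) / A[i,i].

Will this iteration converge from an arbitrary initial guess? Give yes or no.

yes

Write A = D+L+U with D = diag(10, -12, 4).
GS T = -(D+L)⁻¹U: row 0 first, T[0,1] = -(-3)/(10) = +0.3000; later rows by forward substitution.
  T[0,:] = [+0.0000 +0.3000 +0.3000]
  T[1,:] = [+0.0000 +0.1500 +0.0667]
  T[2,:] = [+0.0000 -0.0000 +0.0833]
|roots of det(T-λI)|: 0.1500, 0.0833, 0.0000.
ρ(T) = max|λ| = 0.1500; 0.1500 < 1 ⇒ converges.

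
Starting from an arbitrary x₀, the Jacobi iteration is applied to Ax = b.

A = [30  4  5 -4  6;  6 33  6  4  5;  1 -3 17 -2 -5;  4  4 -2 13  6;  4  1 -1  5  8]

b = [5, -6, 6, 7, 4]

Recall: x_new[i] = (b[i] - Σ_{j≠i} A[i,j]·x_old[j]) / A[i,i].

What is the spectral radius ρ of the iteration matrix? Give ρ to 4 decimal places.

0.6806

Split A = D + L + U, D = diag(30, 33, 17, 13, 8).
Jacobi: T = -D⁻¹(L+U), T[0,4] = -(6)/(30) = -0.2000; T[0,0] = 0.
  T[0,:] = [+0.0000  -0.1333  -0.1667  +0.1333  -0.2000]
  T[1,:] = [-0.1818  +0.0000  -0.1818  -0.1212  -0.1515]
  T[2,:] = [-0.0588  +0.1765  +0.0000  +0.1176  +0.2941]
  T[3,:] = [-0.3077  -0.3077  +0.1538  +0.0000  -0.4615]
  T[4,:] = [-0.5000  -0.1250  +0.1250  -0.6250  +0.0000]
eigenvalue magnitudes: 0.6806, 0.5425, 0.2847, 0.2627, 0.1161.
ρ(T) = max|λ| = 0.6806; 0.6806 < 1 ⇒ converges.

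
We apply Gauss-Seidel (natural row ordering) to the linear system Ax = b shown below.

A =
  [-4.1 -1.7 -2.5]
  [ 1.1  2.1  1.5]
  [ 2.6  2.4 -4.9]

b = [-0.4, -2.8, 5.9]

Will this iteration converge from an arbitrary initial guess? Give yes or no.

yes

Let D = diag(-4.1, 2.1, -4.9); L, U the strict triangles.
T_GS = -(D+L)⁻¹U: row 0 first, T[0,1] = -(-1.7)/(-4.1) = -0.4146; later rows by forward substitution.
  T[0,:] = [+0.0000  -0.4146  -0.6098]
  T[1,:] = [+0.0000  +0.2172  -0.3949]
  T[2,:] = [+0.0000  -0.1136  -0.5170]
|roots of det(T-λI)|: 0.5737, 0.2739, 0.0000.
ρ(T) = max|λ| = 0.5737; 0.5737 < 1 ⇒ converges.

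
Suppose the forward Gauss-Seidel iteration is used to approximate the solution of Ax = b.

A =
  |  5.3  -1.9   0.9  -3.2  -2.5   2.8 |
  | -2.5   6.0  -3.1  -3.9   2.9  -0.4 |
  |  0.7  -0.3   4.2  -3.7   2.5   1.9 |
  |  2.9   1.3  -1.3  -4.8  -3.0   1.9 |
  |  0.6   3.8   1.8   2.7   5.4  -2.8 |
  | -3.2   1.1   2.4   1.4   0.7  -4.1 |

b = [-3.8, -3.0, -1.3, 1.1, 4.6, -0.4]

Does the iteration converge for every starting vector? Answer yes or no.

A = D + L + U where D = diag(5.3, 6, 4.2, -4.8, 5.4, -4.1).
GS T = -(D+L)⁻¹U: row 0 first, T[0,2] = -(0.9)/(5.3) = -0.1698; later rows by forward substitution.
  T[0,:] = [+0.0000, +0.3585, -0.1698, +0.6038, +0.4717, -0.5283]
  T[1,:] = [+0.0000, +0.1494, +0.4459, +0.9016, -0.2868, -0.1535]
  T[2,:] = [+0.0000, -0.0491, +0.0602, +0.8447, -0.6943, -0.3753]
  T[3,:] = [+0.0000, +0.2703, +0.0019, +0.3802, -0.2296, +0.1367]
  T[4,:] = [+0.0000, -0.2638, -0.3159, -1.1732, +0.4957, +0.7419]
  T[5,:] = [+0.0000, -0.2212, +0.2341, +0.1946, -0.8453, +0.3248]
|roots of det(T-λI)|: 1.2202, 0.7009, 0.7009, 0.2624, 0.2624, 0.0000.
ρ = 1.2202; 1.2202 > 1: divergent.

no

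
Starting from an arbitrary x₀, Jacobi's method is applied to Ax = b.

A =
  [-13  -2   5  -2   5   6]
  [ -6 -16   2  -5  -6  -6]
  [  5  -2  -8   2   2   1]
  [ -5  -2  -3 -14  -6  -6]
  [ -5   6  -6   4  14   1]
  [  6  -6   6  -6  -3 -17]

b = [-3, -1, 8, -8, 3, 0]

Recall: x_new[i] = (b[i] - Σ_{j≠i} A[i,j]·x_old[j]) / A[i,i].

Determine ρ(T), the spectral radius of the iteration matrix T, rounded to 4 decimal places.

A = D + L + U where D = diag(-13, -16, -8, -14, 14, -17).
Jacobi: T = -D⁻¹(L+U), T[0,4] = -(5)/(-13) = +0.3846; T[0,0] = 0.
  T[0,:] = [+0.0000  -0.1538  +0.3846  -0.1538  +0.3846  +0.4615]
  T[1,:] = [-0.3750  +0.0000  +0.1250  -0.3125  -0.3750  -0.3750]
  T[2,:] = [+0.6250  -0.2500  +0.0000  +0.2500  +0.2500  +0.1250]
  T[3,:] = [-0.3571  -0.1429  -0.2143  +0.0000  -0.4286  -0.4286]
  T[4,:] = [+0.3571  -0.4286  +0.4286  -0.2857  +0.0000  -0.0714]
  T[5,:] = [+0.3529  -0.3529  +0.3529  -0.3529  -0.1765  +0.0000]
eigenvalue magnitudes: 1.2089, 0.9146, 0.6045, 0.1731, 0.1731, 0.0212.
ρ(T) = max|λ| = 1.2089; 1.2089 > 1: divergent.

1.2089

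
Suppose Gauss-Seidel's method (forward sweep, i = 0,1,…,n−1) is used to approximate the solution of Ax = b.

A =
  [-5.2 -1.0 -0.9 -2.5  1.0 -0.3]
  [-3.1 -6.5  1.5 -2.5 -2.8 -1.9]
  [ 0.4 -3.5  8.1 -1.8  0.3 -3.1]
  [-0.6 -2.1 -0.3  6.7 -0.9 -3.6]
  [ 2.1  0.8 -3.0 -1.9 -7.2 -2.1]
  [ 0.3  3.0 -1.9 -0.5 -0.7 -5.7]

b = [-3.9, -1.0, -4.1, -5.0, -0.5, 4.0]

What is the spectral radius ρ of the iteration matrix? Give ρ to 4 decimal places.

Split A = D + L + U, D = diag(-5.2, -6.5, 8.1, 6.7, -7.2, -5.7).
GS T = -(D+L)⁻¹U: row 0 first, T[0,4] = -(1)/(-5.2) = +0.1923; later rows by forward substitution.
  T[0,:] = [+0.0000  -0.1923  -0.1731  -0.4808  +0.1923  -0.0577]
  T[1,:] = [+0.0000  +0.0917  +0.3133  -0.1553  -0.5225  -0.2648]
  T[2,:] = [+0.0000  +0.0491  +0.1439  +0.1788  -0.2723  +0.2711]
  T[3,:] = [+0.0000  +0.0137  +0.0891  -0.0837  -0.0244  +0.4613]
  T[4,:] = [+0.0000  -0.0700  -0.0992  -0.2099  +0.1179  -0.5726]
  T[5,:] = [+0.0000  +0.0292  +0.1122  -0.1335  -0.1864  -0.2029]
moduli |λ_i(T)| = 0.6143, 0.3480, 0.3480, 0.0165, 0.0165, 0.0000.
ρ = 0.6143; 0.6143 < 1: convergent.

0.6143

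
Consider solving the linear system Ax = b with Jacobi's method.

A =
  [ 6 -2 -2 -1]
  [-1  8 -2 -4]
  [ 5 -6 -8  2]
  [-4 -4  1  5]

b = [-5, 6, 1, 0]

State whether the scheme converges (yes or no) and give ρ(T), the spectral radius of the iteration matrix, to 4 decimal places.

Split A = D + L + U, D = diag(6, 8, -8, 5).
T_J = -D⁻¹(L+U): T[3,0] = -(-4)/(5) = +0.8000; T[3,3] = 0.
  T[0,:] = [+0.0000  +0.3333  +0.3333  +0.1667]
  T[1,:] = [+0.1250  +0.0000  +0.2500  +0.5000]
  T[2,:] = [+0.6250  -0.7500  +0.0000  +0.2500]
  T[3,:] = [+0.8000  +0.8000  -0.2000  +0.0000]
|roots of det(T-λI)|: 0.8768, 0.7323, 0.7323, 0.2725.
ρ = 0.8768; 0.8768 < 1, so it converges for any x₀.

yes, ρ = 0.8768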